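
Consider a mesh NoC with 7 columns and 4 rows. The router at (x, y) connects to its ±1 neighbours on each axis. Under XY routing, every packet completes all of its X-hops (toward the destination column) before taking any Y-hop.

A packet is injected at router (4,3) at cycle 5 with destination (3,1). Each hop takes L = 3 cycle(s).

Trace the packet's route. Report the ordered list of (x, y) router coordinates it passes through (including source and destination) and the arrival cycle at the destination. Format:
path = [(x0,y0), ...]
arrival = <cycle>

path = [(4,3), (3,3), (3,2), (3,1)]
arrival = 14

[0] x=4 y=3 t=5
[1] x=3 y=3 t=8 →W
[2] x=3 y=2 t=11 →S
[3] x=3 y=1 t=14 →S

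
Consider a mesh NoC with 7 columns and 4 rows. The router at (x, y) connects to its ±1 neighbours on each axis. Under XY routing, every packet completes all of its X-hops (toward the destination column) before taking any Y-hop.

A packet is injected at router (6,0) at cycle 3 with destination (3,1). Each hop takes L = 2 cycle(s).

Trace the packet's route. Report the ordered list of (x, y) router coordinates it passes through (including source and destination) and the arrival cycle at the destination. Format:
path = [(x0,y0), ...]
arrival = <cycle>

src (6,0)  cyc=3
W→(5,0)  cyc=5
W→(4,0)  cyc=7
W→(3,0)  cyc=9
N→(3,1)  cyc=11

path = [(6,0), (5,0), (4,0), (3,0), (3,1)]
arrival = 11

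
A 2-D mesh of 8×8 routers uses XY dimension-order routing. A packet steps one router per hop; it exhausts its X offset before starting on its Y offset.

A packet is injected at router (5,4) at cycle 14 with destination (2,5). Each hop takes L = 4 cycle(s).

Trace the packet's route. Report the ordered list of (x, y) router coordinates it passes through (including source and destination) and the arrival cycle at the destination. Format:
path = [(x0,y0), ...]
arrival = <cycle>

#0 — 5,4 | c14
#1 — 4,4 | c18 | W
#2 — 3,4 | c22 | W
#3 — 2,4 | c26 | W
#4 — 2,5 | c30 | N

path = [(5,4), (4,4), (3,4), (2,4), (2,5)]
arrival = 30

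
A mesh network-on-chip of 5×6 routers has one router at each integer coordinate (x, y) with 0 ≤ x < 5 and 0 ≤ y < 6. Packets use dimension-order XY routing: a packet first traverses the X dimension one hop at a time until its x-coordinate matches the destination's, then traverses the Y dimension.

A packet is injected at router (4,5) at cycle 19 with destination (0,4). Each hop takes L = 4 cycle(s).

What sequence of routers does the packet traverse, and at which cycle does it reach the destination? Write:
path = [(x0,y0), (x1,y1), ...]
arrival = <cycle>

path = [(4,5), (3,5), (2,5), (1,5), (0,5), (0,4)]
arrival = 39

src (4,5)  cyc=19
W→(3,5)  cyc=23
W→(2,5)  cyc=27
W→(1,5)  cyc=31
W→(0,5)  cyc=35
S→(0,4)  cyc=39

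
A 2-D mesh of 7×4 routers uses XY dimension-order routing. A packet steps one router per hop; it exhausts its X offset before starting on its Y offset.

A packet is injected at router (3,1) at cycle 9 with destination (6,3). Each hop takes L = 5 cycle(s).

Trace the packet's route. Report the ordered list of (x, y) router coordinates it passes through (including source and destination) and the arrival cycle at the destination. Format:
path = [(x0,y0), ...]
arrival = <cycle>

path = [(3,1), (4,1), (5,1), (6,1), (6,2), (6,3)]
arrival = 34

[0] x=3 y=1 t=9
[1] x=4 y=1 t=14 →E
[2] x=5 y=1 t=19 →E
[3] x=6 y=1 t=24 →E
[4] x=6 y=2 t=29 →N
[5] x=6 y=3 t=34 →N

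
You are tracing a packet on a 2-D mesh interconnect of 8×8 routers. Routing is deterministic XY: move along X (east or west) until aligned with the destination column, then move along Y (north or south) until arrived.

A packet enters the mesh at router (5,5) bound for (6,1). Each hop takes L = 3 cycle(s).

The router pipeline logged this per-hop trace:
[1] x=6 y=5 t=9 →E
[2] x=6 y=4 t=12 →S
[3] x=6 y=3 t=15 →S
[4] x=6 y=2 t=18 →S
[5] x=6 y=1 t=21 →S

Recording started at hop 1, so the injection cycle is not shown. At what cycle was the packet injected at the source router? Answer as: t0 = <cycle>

t0 = 6

Hop 1 reached at cycle 9; hop k is at t0 + k·L.
So t0 = 9 − 1·3 = 6.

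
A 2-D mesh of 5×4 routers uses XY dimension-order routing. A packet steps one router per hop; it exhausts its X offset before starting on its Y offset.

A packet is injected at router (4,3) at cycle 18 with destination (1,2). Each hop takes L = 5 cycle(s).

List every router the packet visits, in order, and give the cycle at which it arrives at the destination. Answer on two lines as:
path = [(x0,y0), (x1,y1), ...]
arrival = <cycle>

  0. router=(4,3) cycle=18 (inject)
  1. router=(3,3) cycle=23 dir=W
  2. router=(2,3) cycle=28 dir=W
  3. router=(1,3) cycle=33 dir=W
  4. router=(1,2) cycle=38 dir=S

path = [(4,3), (3,3), (2,3), (1,3), (1,2)]
arrival = 38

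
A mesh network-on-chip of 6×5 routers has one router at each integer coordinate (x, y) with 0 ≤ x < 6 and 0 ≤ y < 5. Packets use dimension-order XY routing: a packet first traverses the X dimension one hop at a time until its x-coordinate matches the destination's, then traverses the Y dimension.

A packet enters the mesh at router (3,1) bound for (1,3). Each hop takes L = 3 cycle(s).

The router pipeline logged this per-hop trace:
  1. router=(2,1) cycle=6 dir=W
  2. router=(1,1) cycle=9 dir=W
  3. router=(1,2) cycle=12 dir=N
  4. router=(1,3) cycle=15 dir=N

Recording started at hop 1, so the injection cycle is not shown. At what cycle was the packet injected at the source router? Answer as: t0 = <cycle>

t0 = 3

cyc[1] = 6 and cyc[k] = t0 + k·L for every k.
Subtract one hop: t0 = 6 − 3 = 3.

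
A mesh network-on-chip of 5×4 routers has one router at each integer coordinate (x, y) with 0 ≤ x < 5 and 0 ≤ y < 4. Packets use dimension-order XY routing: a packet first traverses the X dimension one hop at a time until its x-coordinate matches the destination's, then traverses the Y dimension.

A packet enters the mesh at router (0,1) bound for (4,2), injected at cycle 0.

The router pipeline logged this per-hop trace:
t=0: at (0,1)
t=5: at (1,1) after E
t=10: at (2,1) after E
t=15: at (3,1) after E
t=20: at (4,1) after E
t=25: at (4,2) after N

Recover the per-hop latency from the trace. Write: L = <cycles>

L = 5

Between hops 0 and 1 the cycle counter advances 5 − 0 = 5.
Each hop adds L, hence L = 5.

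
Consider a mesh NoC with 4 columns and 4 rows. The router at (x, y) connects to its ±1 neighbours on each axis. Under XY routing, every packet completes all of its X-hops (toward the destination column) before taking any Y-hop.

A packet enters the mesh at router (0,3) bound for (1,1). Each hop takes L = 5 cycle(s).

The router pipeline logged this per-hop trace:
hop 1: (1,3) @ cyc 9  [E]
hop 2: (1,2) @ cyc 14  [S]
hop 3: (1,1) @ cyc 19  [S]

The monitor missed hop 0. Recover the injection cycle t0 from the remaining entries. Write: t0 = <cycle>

At hop 1 the cycle is 9; in general cyc_k = t0 + kL.
Subtract one hop: t0 = 9 − 5 = 4.

t0 = 4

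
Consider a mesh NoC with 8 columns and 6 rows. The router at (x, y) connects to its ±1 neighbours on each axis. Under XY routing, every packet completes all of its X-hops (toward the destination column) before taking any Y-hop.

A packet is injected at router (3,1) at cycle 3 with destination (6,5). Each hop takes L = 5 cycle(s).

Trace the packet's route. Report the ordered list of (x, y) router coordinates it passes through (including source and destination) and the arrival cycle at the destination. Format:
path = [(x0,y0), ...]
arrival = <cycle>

path = [(3,1), (4,1), (5,1), (6,1), (6,2), (6,3), (6,4), (6,5)]
arrival = 38

  0. router=(3,1) cycle=3 (inject)
  1. router=(4,1) cycle=8 dir=E
  2. router=(5,1) cycle=13 dir=E
  3. router=(6,1) cycle=18 dir=E
  4. router=(6,2) cycle=23 dir=N
  5. router=(6,3) cycle=28 dir=N
  6. router=(6,4) cycle=33 dir=N
  7. router=(6,5) cycle=38 dir=N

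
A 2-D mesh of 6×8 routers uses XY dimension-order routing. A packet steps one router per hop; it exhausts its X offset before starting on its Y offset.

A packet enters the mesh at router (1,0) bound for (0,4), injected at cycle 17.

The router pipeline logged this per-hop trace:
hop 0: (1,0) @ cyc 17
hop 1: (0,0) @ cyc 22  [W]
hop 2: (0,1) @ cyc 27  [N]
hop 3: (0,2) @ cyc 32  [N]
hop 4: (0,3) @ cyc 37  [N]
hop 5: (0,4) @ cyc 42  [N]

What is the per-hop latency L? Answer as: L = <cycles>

L = 5

From hop 0 (17) to hop 1 (22): +5 cycles.
That increment is L by definition: L = 5.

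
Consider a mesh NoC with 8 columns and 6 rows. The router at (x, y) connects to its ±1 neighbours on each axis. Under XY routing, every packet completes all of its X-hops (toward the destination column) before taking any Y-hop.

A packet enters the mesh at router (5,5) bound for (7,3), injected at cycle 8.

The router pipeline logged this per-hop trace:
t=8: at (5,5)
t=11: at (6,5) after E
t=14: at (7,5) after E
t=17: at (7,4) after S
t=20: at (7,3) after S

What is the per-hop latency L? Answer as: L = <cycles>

L = 3

cyc[1] − cyc[0] = 11 − 8 = 3.
That increment is L by definition: L = 3.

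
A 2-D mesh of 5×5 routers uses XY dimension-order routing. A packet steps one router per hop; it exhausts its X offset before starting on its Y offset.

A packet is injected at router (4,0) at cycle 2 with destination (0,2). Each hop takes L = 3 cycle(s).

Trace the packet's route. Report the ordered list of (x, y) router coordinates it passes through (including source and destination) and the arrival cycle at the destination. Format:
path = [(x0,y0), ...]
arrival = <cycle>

path = [(4,0), (3,0), (2,0), (1,0), (0,0), (0,1), (0,2)]
arrival = 20

[0] x=4 y=0 t=2
[1] x=3 y=0 t=5 →W
[2] x=2 y=0 t=8 →W
[3] x=1 y=0 t=11 →W
[4] x=0 y=0 t=14 →W
[5] x=0 y=1 t=17 →N
[6] x=0 y=2 t=20 →N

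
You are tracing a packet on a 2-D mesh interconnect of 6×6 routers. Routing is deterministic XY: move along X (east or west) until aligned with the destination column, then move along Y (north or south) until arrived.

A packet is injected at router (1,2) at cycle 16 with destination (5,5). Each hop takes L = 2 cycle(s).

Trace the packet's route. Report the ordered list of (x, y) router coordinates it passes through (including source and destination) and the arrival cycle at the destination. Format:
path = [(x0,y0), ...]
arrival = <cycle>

[0] x=1 y=2 t=16
[1] x=2 y=2 t=18 →E
[2] x=3 y=2 t=20 →E
[3] x=4 y=2 t=22 →E
[4] x=5 y=2 t=24 →E
[5] x=5 y=3 t=26 →N
[6] x=5 y=4 t=28 →N
[7] x=5 y=5 t=30 →N

path = [(1,2), (2,2), (3,2), (4,2), (5,2), (5,3), (5,4), (5,5)]
arrival = 30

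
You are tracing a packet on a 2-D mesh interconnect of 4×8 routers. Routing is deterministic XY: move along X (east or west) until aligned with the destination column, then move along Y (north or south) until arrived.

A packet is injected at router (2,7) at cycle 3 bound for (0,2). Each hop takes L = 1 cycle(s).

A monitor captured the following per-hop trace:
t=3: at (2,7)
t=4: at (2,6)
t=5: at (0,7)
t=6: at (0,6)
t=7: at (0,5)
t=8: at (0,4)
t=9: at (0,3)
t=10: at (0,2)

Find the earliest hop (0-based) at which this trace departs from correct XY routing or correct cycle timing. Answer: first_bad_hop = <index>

check 1→ d=(0,-1) cyc+1: BAD: Y-move but x=2≠0

first_bad_hop = 1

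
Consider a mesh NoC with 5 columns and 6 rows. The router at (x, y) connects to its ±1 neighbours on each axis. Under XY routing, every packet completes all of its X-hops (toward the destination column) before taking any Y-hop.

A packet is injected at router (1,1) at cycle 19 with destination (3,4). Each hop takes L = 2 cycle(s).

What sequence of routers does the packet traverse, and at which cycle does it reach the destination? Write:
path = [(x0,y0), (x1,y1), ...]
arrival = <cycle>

path = [(1,1), (2,1), (3,1), (3,2), (3,3), (3,4)]
arrival = 29

hop 0: (1,1) @ cyc 19
hop 1: (2,1) @ cyc 21  [E]
hop 2: (3,1) @ cyc 23  [E]
hop 3: (3,2) @ cyc 25  [N]
hop 4: (3,3) @ cyc 27  [N]
hop 5: (3,4) @ cyc 29  [N]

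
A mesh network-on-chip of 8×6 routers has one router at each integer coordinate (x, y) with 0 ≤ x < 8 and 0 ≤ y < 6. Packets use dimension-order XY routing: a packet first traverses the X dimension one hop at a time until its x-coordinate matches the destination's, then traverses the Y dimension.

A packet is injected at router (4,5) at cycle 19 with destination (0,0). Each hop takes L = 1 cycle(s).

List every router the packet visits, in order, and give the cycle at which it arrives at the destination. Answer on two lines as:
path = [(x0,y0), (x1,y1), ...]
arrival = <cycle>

src (4,5)  cyc=19
W→(3,5)  cyc=20
W→(2,5)  cyc=21
W→(1,5)  cyc=22
W→(0,5)  cyc=23
S→(0,4)  cyc=24
S→(0,3)  cyc=25
S→(0,2)  cyc=26
S→(0,1)  cyc=27
S→(0,0)  cyc=28

path = [(4,5), (3,5), (2,5), (1,5), (0,5), (0,4), (0,3), (0,2), (0,1), (0,0)]
arrival = 28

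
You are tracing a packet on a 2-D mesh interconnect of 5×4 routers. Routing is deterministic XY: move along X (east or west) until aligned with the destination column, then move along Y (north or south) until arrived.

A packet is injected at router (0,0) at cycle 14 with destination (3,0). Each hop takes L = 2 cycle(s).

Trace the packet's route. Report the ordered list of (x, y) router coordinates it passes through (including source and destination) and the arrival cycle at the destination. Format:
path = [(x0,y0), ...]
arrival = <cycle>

[0] x=0 y=0 t=14
[1] x=1 y=0 t=16 →E
[2] x=2 y=0 t=18 →E
[3] x=3 y=0 t=20 →E

path = [(0,0), (1,0), (2,0), (3,0)]
arrival = 20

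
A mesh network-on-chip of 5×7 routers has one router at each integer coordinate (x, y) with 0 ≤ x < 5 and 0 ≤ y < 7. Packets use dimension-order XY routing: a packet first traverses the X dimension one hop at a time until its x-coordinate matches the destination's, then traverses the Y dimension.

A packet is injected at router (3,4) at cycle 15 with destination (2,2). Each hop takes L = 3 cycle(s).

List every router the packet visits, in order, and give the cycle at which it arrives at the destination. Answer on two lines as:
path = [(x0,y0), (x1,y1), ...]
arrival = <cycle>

path = [(3,4), (2,4), (2,3), (2,2)]
arrival = 24

src (3,4)  cyc=15
W→(2,4)  cyc=18
S→(2,3)  cyc=21
S→(2,2)  cyc=24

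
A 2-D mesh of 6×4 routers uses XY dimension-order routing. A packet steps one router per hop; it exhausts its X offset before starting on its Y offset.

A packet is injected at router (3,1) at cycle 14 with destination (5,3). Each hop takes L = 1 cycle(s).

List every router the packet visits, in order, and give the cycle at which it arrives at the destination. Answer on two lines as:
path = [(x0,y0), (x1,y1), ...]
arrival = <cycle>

path = [(3,1), (4,1), (5,1), (5,2), (5,3)]
arrival = 18

hop 0: (3,1) @ cyc 14
hop 1: (4,1) @ cyc 15  [E]
hop 2: (5,1) @ cyc 16  [E]
hop 3: (5,2) @ cyc 17  [N]
hop 4: (5,3) @ cyc 18  [N]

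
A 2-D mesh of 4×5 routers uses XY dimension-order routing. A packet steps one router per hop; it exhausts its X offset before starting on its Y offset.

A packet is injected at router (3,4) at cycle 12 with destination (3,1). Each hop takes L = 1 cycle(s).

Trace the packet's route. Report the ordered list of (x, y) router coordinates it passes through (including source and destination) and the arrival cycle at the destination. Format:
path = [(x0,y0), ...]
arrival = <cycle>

#0 — 3,4 | c12
#1 — 3,3 | c13 | S
#2 — 3,2 | c14 | S
#3 — 3,1 | c15 | S

path = [(3,4), (3,3), (3,2), (3,1)]
arrival = 15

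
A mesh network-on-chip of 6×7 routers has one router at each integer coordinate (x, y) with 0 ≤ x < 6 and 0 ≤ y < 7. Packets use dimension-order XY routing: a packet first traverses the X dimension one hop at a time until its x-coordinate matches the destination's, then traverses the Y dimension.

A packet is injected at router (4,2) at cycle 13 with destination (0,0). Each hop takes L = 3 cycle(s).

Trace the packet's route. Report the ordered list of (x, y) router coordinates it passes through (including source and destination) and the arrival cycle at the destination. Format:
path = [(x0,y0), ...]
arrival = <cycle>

t=13: at (4,2)
t=16: at (3,2) after W
t=19: at (2,2) after W
t=22: at (1,2) after W
t=25: at (0,2) after W
t=28: at (0,1) after S
t=31: at (0,0) after S

path = [(4,2), (3,2), (2,2), (1,2), (0,2), (0,1), (0,0)]
arrival = 31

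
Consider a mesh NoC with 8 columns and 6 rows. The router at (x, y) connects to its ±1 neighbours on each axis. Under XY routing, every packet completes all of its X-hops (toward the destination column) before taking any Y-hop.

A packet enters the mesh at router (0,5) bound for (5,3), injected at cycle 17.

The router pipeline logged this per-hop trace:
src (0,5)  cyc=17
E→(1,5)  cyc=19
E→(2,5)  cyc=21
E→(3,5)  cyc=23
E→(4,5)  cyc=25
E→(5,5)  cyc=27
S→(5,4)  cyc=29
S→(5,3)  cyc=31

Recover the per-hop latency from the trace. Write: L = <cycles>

cyc[1] − cyc[0] = 19 − 17 = 2.
Each hop adds L, hence L = 2.

L = 2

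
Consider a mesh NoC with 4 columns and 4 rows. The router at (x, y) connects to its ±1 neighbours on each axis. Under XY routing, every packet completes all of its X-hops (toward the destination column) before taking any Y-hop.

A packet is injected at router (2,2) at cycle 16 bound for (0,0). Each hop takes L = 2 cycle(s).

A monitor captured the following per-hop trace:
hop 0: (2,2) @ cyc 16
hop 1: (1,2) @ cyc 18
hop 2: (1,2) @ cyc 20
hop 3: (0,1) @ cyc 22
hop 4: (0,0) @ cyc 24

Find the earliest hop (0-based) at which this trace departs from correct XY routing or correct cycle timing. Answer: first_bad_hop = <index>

hop 1: step (-1,+0), +2 cyc — ok
hop 2: step (+0,+0), +2 cyc — BAD: non-unit step

first_bad_hop = 2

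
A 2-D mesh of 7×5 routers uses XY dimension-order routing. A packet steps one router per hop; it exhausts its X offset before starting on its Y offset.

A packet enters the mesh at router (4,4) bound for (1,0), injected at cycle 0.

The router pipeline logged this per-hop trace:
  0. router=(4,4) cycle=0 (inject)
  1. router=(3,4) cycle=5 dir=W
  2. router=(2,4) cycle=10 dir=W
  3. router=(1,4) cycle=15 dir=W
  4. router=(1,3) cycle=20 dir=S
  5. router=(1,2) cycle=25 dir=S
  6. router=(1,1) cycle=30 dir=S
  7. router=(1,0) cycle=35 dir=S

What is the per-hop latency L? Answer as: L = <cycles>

L = 5

Δcyc across hop 0→1: 5 − 0 = 5.
Per-hop latency L = Δcyc = 5.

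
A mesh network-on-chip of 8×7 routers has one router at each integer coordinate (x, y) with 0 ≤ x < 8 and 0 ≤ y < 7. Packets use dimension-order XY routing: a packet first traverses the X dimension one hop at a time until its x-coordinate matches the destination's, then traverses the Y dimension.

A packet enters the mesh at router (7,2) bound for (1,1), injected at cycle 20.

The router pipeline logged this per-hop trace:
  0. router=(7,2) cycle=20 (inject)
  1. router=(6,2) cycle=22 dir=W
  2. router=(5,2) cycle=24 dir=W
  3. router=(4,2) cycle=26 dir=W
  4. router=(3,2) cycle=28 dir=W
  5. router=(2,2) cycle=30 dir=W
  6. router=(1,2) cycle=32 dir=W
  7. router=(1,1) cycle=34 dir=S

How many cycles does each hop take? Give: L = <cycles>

From hop 0 (20) to hop 1 (22): +2 cycles.
Each hop adds L, hence L = 2.

L = 2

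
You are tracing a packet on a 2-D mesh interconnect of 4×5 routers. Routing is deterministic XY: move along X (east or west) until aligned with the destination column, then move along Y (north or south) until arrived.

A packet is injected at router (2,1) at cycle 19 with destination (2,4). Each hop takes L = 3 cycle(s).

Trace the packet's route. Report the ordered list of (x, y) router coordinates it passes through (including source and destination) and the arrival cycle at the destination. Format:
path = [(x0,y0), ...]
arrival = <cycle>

path = [(2,1), (2,2), (2,3), (2,4)]
arrival = 28

src (2,1)  cyc=19
N→(2,2)  cyc=22
N→(2,3)  cyc=25
N→(2,4)  cyc=28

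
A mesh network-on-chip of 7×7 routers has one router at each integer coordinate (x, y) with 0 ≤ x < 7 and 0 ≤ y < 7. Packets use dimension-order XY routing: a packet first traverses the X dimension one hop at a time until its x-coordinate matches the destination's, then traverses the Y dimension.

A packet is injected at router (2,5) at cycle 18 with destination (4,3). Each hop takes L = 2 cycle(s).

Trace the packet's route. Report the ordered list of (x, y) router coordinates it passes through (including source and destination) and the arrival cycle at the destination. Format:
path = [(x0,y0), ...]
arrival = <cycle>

  0. router=(2,5) cycle=18 (inject)
  1. router=(3,5) cycle=20 dir=E
  2. router=(4,5) cycle=22 dir=E
  3. router=(4,4) cycle=24 dir=S
  4. router=(4,3) cycle=26 dir=S

path = [(2,5), (3,5), (4,5), (4,4), (4,3)]
arrival = 26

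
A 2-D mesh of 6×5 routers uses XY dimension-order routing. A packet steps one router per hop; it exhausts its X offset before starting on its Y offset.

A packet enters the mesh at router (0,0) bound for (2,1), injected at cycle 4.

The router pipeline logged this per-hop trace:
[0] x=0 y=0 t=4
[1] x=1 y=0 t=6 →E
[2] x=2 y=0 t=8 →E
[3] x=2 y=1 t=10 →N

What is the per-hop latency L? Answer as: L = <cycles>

Between hops 0 and 1 the cycle counter advances 6 − 4 = 2.
One hop costs L cycles, so L = 2.

L = 2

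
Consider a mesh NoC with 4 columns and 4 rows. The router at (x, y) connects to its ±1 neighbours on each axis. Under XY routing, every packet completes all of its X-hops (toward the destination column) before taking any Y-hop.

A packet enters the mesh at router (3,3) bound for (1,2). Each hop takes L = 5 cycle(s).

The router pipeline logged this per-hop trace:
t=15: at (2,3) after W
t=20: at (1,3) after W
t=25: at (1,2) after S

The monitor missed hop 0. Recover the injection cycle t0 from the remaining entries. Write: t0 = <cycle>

t0 = 10

The first recorded entry is hop 1 at cycle 15.
So t0 = 15 − 1·5 = 10.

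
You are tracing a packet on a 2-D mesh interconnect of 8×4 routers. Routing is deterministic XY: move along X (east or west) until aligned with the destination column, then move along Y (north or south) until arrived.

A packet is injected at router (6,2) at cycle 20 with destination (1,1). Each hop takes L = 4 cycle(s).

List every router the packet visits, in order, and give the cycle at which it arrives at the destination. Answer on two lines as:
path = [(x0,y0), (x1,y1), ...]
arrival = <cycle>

  0. router=(6,2) cycle=20 (inject)
  1. router=(5,2) cycle=24 dir=W
  2. router=(4,2) cycle=28 dir=W
  3. router=(3,2) cycle=32 dir=W
  4. router=(2,2) cycle=36 dir=W
  5. router=(1,2) cycle=40 dir=W
  6. router=(1,1) cycle=44 dir=S

path = [(6,2), (5,2), (4,2), (3,2), (2,2), (1,2), (1,1)]
arrival = 44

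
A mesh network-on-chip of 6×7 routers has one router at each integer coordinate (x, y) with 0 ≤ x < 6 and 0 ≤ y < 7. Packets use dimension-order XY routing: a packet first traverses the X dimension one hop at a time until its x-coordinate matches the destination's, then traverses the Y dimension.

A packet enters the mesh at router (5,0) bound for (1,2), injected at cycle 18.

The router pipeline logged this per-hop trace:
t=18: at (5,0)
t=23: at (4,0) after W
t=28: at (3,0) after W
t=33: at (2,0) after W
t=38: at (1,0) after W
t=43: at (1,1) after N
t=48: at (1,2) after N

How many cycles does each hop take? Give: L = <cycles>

Between hops 0 and 1 the cycle counter advances 23 − 18 = 5.
Per-hop latency L = Δcyc = 5.

L = 5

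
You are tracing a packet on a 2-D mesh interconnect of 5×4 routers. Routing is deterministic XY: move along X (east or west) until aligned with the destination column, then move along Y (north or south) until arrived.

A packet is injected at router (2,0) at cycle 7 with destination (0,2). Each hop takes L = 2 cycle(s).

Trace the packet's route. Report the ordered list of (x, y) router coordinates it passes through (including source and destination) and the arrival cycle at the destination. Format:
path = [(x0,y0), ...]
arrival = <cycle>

hop 0: (2,0) @ cyc 7
hop 1: (1,0) @ cyc 9  [W]
hop 2: (0,0) @ cyc 11  [W]
hop 3: (0,1) @ cyc 13  [N]
hop 4: (0,2) @ cyc 15  [N]

path = [(2,0), (1,0), (0,0), (0,1), (0,2)]
arrival = 15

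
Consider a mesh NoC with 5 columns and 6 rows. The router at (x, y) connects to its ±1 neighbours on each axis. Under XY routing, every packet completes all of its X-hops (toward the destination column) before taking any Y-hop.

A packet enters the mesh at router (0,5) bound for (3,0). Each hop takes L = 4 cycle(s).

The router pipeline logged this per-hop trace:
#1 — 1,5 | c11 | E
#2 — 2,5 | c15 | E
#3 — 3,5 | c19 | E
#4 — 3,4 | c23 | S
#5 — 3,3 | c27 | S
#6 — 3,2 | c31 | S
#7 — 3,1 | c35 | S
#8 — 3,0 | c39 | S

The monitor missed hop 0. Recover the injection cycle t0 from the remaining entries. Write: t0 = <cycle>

At hop 1 the cycle is 11; in general cyc_k = t0 + kL.
t0 = cyc[1] − L = 11 − 4 = 7.

t0 = 7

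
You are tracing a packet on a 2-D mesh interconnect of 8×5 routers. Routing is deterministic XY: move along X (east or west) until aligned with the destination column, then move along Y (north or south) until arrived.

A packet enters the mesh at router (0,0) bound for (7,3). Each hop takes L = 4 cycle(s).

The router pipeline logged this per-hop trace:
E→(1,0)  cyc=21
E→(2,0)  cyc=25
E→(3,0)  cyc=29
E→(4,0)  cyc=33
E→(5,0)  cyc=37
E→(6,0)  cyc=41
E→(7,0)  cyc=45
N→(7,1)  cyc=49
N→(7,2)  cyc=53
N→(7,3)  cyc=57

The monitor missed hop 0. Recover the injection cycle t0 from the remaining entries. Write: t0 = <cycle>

t0 = 17

The first recorded entry is hop 1 at cycle 21.
So t0 = 21 − 1·4 = 17.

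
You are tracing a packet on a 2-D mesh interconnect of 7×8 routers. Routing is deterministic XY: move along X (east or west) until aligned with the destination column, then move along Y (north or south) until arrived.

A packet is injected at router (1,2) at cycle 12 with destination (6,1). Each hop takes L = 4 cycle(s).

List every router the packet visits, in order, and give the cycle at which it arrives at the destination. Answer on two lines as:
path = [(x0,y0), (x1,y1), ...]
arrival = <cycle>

[0] x=1 y=2 t=12
[1] x=2 y=2 t=16 →E
[2] x=3 y=2 t=20 →E
[3] x=4 y=2 t=24 →E
[4] x=5 y=2 t=28 →E
[5] x=6 y=2 t=32 →E
[6] x=6 y=1 t=36 →S

path = [(1,2), (2,2), (3,2), (4,2), (5,2), (6,2), (6,1)]
arrival = 36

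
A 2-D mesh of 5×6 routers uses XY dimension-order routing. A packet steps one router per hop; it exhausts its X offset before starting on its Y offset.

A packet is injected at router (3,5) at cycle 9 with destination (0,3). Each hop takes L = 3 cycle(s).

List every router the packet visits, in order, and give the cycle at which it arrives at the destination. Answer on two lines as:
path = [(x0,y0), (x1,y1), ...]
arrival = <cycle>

hop 0: (3,5) @ cyc 9
hop 1: (2,5) @ cyc 12  [W]
hop 2: (1,5) @ cyc 15  [W]
hop 3: (0,5) @ cyc 18  [W]
hop 4: (0,4) @ cyc 21  [S]
hop 5: (0,3) @ cyc 24  [S]

path = [(3,5), (2,5), (1,5), (0,5), (0,4), (0,3)]
arrival = 24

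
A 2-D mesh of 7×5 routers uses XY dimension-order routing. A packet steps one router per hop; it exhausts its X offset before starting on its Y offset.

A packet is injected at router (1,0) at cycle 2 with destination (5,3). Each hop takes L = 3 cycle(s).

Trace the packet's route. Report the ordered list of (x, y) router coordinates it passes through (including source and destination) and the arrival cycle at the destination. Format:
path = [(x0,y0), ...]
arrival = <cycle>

#0 — 1,0 | c2
#1 — 2,0 | c5 | E
#2 — 3,0 | c8 | E
#3 — 4,0 | c11 | E
#4 — 5,0 | c14 | E
#5 — 5,1 | c17 | N
#6 — 5,2 | c20 | N
#7 — 5,3 | c23 | N

path = [(1,0), (2,0), (3,0), (4,0), (5,0), (5,1), (5,2), (5,3)]
arrival = 23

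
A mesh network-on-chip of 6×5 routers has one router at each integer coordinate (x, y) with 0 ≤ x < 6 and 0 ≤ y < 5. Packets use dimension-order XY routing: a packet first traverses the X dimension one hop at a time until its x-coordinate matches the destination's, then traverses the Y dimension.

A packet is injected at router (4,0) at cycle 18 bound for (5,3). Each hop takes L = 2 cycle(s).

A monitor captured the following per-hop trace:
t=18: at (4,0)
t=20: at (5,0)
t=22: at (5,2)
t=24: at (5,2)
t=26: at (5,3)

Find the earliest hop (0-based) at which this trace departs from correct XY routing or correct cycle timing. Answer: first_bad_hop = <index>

first_bad_hop = 2

hop 1: step (+1,+0), +2 cyc — ok
hop 2: step (+0,+2), +2 cyc — BAD: non-unit step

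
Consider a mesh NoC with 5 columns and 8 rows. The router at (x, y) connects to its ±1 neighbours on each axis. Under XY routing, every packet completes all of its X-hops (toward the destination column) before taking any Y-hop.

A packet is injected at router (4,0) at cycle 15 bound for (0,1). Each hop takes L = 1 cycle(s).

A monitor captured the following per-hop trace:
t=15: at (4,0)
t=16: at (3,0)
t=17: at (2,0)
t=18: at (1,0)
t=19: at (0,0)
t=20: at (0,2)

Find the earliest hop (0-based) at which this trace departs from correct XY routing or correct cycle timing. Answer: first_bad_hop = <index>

  1: Δx=-1 Δy=+0 Δt=1 [ok]
  2: Δx=-1 Δy=+0 Δt=1 [ok]
  3: Δx=-1 Δy=+0 Δt=1 [ok]
  4: Δx=-1 Δy=+0 Δt=1 [ok]
  5: Δx=+0 Δy=+2 Δt=1 [BAD: non-unit step]

first_bad_hop = 5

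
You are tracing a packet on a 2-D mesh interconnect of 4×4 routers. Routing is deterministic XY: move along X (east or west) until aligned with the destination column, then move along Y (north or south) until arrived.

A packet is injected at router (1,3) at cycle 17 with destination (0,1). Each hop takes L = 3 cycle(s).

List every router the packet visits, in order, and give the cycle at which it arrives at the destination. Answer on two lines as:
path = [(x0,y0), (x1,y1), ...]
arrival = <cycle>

hop 0: (1,3) @ cyc 17
hop 1: (0,3) @ cyc 20  [W]
hop 2: (0,2) @ cyc 23  [S]
hop 3: (0,1) @ cyc 26  [S]

path = [(1,3), (0,3), (0,2), (0,1)]
arrival = 26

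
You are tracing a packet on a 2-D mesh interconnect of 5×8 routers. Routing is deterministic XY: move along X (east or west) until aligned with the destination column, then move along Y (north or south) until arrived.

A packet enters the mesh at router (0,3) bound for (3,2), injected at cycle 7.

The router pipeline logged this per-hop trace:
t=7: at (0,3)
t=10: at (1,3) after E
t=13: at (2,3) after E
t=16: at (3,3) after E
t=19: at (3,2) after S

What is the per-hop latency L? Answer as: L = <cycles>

Δcyc across hop 0→1: 10 − 7 = 3.
One hop costs L cycles, so L = 3.

L = 3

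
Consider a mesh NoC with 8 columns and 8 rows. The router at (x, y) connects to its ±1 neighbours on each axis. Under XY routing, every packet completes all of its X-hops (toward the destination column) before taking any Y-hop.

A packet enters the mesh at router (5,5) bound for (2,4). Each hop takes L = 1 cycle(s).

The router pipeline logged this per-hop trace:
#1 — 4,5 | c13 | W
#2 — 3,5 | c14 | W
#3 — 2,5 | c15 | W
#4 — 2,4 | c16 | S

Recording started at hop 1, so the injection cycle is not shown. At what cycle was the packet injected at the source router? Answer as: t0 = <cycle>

The first recorded entry is hop 1 at cycle 13.
Therefore t0 = 13 − L = 12.

t0 = 12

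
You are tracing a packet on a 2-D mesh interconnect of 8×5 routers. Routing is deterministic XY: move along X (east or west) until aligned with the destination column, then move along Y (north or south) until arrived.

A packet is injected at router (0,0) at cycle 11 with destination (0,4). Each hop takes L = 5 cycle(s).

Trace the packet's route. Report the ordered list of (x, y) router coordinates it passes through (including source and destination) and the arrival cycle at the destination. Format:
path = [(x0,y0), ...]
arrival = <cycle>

src (0,0)  cyc=11
N→(0,1)  cyc=16
N→(0,2)  cyc=21
N→(0,3)  cyc=26
N→(0,4)  cyc=31

path = [(0,0), (0,1), (0,2), (0,3), (0,4)]
arrival = 31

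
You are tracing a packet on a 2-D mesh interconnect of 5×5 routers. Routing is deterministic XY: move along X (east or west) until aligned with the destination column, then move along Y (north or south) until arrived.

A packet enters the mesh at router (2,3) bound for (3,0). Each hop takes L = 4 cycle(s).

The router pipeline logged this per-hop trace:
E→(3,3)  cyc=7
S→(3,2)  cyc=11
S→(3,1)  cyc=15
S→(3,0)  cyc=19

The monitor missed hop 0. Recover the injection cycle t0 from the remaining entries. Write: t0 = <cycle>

t0 = 3

At hop 1 the cycle is 7; in general cyc_k = t0 + kL.
So t0 = 7 − 1·4 = 3.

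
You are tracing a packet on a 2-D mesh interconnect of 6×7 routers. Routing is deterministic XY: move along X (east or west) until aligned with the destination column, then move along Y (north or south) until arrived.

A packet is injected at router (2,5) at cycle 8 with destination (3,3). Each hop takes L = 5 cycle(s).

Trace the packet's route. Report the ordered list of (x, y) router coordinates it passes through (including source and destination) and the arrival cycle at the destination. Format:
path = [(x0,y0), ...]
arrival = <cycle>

src (2,5)  cyc=8
E→(3,5)  cyc=13
S→(3,4)  cyc=18
S→(3,3)  cyc=23

path = [(2,5), (3,5), (3,4), (3,3)]
arrival = 23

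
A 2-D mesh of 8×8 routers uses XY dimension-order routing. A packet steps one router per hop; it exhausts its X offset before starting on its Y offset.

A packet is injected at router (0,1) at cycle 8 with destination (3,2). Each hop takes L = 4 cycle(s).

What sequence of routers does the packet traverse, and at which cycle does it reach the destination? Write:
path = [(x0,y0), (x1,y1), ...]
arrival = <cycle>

path = [(0,1), (1,1), (2,1), (3,1), (3,2)]
arrival = 24

src (0,1)  cyc=8
E→(1,1)  cyc=12
E→(2,1)  cyc=16
E→(3,1)  cyc=20
N→(3,2)  cyc=24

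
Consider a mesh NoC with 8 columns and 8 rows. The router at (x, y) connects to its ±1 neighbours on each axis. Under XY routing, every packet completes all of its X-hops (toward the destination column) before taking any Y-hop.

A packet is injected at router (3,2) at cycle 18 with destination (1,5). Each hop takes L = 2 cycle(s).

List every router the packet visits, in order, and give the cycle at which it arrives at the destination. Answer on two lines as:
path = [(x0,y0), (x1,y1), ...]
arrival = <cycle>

t=18: at (3,2)
t=20: at (2,2) after W
t=22: at (1,2) after W
t=24: at (1,3) after N
t=26: at (1,4) after N
t=28: at (1,5) after N

path = [(3,2), (2,2), (1,2), (1,3), (1,4), (1,5)]
arrival = 28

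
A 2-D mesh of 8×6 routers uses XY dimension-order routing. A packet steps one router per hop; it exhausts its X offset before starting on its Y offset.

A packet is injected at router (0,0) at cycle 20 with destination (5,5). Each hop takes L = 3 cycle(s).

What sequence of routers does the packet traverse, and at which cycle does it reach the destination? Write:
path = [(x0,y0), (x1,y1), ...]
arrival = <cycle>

path = [(0,0), (1,0), (2,0), (3,0), (4,0), (5,0), (5,1), (5,2), (5,3), (5,4), (5,5)]
arrival = 50

  0. router=(0,0) cycle=20 (inject)
  1. router=(1,0) cycle=23 dir=E
  2. router=(2,0) cycle=26 dir=E
  3. router=(3,0) cycle=29 dir=E
  4. router=(4,0) cycle=32 dir=E
  5. router=(5,0) cycle=35 dir=E
  6. router=(5,1) cycle=38 dir=N
  7. router=(5,2) cycle=41 dir=N
  8. router=(5,3) cycle=44 dir=N
  9. router=(5,4) cycle=47 dir=N
  10. router=(5,5) cycle=50 dir=N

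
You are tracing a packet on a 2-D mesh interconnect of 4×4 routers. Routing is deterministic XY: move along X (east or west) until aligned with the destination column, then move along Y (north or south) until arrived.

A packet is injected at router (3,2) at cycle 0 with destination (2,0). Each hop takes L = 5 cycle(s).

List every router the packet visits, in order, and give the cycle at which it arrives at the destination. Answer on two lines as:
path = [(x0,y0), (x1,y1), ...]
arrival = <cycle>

path = [(3,2), (2,2), (2,1), (2,0)]
arrival = 15

src (3,2)  cyc=0
W→(2,2)  cyc=5
S→(2,1)  cyc=10
S→(2,0)  cyc=15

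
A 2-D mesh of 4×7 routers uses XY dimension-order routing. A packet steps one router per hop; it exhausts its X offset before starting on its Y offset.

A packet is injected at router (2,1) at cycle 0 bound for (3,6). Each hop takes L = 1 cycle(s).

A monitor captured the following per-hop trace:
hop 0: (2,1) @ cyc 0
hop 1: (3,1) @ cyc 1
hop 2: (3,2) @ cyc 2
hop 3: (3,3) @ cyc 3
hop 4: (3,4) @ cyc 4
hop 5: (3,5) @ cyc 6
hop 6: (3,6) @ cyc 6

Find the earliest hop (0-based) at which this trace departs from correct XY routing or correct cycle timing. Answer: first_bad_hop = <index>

first_bad_hop = 5

check 1→ d=(1,0) cyc+1: ok
check 2→ d=(0,1) cyc+1: ok
check 3→ d=(0,1) cyc+1: ok
check 4→ d=(0,1) cyc+1: ok
check 5→ d=(0,1) cyc+2: BAD: Δcyc=2≠L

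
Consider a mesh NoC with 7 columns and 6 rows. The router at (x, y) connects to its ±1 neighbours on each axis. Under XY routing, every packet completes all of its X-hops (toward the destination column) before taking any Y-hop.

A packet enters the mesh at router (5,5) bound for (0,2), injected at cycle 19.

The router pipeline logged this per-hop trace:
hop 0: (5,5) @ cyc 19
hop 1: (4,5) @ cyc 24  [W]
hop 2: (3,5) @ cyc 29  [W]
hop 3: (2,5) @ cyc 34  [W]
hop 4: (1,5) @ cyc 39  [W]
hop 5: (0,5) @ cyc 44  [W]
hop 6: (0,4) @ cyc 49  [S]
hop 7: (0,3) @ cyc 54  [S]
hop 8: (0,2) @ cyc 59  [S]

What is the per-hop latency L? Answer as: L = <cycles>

L = 5

Δcyc across hop 0→1: 24 − 19 = 5.
One hop costs L cycles, so L = 5.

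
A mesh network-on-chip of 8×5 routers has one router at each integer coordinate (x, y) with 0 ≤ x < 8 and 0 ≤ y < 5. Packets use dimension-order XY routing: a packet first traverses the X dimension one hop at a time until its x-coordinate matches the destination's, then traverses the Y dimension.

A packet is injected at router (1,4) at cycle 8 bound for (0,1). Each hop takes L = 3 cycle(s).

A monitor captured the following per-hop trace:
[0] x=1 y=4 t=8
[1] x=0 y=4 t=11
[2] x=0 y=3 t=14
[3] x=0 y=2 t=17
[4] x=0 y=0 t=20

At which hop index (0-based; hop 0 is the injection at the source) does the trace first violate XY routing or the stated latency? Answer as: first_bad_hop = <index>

  1: Δx=-1 Δy=+0 Δt=3 [ok]
  2: Δx=+0 Δy=-1 Δt=3 [ok]
  3: Δx=+0 Δy=-1 Δt=3 [ok]
  4: Δx=+0 Δy=-2 Δt=3 [BAD: non-unit step]

first_bad_hop = 4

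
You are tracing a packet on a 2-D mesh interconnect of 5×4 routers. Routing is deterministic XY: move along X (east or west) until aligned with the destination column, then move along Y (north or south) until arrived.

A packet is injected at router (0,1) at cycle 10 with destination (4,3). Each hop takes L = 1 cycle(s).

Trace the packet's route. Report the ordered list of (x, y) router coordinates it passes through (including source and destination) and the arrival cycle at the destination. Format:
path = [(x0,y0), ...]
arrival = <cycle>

path = [(0,1), (1,1), (2,1), (3,1), (4,1), (4,2), (4,3)]
arrival = 16

t=10: at (0,1)
t=11: at (1,1) after E
t=12: at (2,1) after E
t=13: at (3,1) after E
t=14: at (4,1) after E
t=15: at (4,2) after N
t=16: at (4,3) after N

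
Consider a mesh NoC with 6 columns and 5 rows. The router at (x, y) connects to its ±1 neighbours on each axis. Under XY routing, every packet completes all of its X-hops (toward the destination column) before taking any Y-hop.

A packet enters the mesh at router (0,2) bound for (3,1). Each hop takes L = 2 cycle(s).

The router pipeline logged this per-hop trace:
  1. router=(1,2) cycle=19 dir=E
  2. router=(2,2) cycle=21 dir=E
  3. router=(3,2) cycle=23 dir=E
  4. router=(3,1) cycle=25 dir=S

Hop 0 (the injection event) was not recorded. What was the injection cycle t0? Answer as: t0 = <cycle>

t0 = 17

Hop 1 reached at cycle 19; hop k is at t0 + k·L.
t0 = cyc[1] − L = 19 − 2 = 17.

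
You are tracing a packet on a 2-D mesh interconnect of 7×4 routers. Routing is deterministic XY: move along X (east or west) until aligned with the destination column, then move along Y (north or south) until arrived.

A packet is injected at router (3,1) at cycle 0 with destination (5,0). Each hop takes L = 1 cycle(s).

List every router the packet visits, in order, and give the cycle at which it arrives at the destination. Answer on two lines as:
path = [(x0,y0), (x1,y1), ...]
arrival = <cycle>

[0] x=3 y=1 t=0
[1] x=4 y=1 t=1 →E
[2] x=5 y=1 t=2 →E
[3] x=5 y=0 t=3 →S

path = [(3,1), (4,1), (5,1), (5,0)]
arrival = 3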